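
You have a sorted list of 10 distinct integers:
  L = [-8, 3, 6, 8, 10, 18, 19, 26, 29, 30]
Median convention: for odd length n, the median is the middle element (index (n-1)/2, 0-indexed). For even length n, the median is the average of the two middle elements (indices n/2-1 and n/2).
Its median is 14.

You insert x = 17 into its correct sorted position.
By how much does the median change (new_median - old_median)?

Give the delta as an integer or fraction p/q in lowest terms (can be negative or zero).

Answer: 3

Derivation:
Old median = 14
After inserting x = 17: new sorted = [-8, 3, 6, 8, 10, 17, 18, 19, 26, 29, 30]
New median = 17
Delta = 17 - 14 = 3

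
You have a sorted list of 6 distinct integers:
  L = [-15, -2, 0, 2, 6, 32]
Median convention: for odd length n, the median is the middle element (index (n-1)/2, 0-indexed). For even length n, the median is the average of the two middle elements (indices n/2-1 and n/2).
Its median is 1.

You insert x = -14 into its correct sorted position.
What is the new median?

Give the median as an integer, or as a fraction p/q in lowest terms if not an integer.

Old list (sorted, length 6): [-15, -2, 0, 2, 6, 32]
Old median = 1
Insert x = -14
Old length even (6). Middle pair: indices 2,3 = 0,2.
New length odd (7). New median = single middle element.
x = -14: 1 elements are < x, 5 elements are > x.
New sorted list: [-15, -14, -2, 0, 2, 6, 32]
New median = 0

Answer: 0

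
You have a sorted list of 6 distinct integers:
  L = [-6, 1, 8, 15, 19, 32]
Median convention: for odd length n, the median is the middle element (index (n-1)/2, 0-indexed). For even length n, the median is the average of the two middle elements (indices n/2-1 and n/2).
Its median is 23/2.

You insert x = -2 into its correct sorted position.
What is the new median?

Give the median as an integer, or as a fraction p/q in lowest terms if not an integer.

Answer: 8

Derivation:
Old list (sorted, length 6): [-6, 1, 8, 15, 19, 32]
Old median = 23/2
Insert x = -2
Old length even (6). Middle pair: indices 2,3 = 8,15.
New length odd (7). New median = single middle element.
x = -2: 1 elements are < x, 5 elements are > x.
New sorted list: [-6, -2, 1, 8, 15, 19, 32]
New median = 8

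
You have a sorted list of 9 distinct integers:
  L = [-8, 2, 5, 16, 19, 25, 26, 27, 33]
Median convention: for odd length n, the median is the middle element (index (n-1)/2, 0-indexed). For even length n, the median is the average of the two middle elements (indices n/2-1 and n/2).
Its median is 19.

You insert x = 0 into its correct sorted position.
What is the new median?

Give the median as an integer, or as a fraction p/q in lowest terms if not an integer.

Answer: 35/2

Derivation:
Old list (sorted, length 9): [-8, 2, 5, 16, 19, 25, 26, 27, 33]
Old median = 19
Insert x = 0
Old length odd (9). Middle was index 4 = 19.
New length even (10). New median = avg of two middle elements.
x = 0: 1 elements are < x, 8 elements are > x.
New sorted list: [-8, 0, 2, 5, 16, 19, 25, 26, 27, 33]
New median = 35/2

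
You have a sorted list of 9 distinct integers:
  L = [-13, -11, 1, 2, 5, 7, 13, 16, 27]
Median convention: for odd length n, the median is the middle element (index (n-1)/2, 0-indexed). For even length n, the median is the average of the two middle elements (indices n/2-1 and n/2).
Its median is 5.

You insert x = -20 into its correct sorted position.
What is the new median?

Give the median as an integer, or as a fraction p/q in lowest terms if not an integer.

Answer: 7/2

Derivation:
Old list (sorted, length 9): [-13, -11, 1, 2, 5, 7, 13, 16, 27]
Old median = 5
Insert x = -20
Old length odd (9). Middle was index 4 = 5.
New length even (10). New median = avg of two middle elements.
x = -20: 0 elements are < x, 9 elements are > x.
New sorted list: [-20, -13, -11, 1, 2, 5, 7, 13, 16, 27]
New median = 7/2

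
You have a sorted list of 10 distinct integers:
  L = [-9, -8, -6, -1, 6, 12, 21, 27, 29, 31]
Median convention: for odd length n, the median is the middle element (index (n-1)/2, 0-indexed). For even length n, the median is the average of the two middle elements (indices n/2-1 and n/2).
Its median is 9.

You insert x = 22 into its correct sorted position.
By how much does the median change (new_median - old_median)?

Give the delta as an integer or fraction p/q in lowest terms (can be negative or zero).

Old median = 9
After inserting x = 22: new sorted = [-9, -8, -6, -1, 6, 12, 21, 22, 27, 29, 31]
New median = 12
Delta = 12 - 9 = 3

Answer: 3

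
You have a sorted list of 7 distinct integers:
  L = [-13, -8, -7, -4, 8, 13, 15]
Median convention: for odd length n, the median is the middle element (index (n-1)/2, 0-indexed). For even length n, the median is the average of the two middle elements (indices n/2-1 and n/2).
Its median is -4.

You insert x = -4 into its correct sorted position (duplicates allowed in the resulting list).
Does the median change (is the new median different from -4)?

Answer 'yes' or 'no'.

Answer: no

Derivation:
Old median = -4
Insert x = -4
New median = -4
Changed? no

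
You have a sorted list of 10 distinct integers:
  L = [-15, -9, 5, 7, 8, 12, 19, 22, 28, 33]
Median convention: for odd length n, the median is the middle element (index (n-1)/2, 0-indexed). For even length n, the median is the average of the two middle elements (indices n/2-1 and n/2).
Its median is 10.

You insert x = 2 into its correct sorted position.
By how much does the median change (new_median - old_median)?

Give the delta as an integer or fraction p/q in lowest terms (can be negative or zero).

Answer: -2

Derivation:
Old median = 10
After inserting x = 2: new sorted = [-15, -9, 2, 5, 7, 8, 12, 19, 22, 28, 33]
New median = 8
Delta = 8 - 10 = -2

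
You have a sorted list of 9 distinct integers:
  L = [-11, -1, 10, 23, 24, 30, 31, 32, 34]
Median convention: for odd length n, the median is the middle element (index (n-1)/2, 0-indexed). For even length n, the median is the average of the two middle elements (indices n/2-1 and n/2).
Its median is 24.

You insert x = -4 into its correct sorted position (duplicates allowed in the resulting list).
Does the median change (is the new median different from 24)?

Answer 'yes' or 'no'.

Old median = 24
Insert x = -4
New median = 47/2
Changed? yes

Answer: yes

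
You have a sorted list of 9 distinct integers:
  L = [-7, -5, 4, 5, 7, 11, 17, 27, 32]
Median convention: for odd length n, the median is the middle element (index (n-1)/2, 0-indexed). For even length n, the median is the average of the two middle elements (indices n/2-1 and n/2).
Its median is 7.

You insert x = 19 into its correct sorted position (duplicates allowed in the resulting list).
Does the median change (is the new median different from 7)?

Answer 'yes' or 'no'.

Old median = 7
Insert x = 19
New median = 9
Changed? yes

Answer: yes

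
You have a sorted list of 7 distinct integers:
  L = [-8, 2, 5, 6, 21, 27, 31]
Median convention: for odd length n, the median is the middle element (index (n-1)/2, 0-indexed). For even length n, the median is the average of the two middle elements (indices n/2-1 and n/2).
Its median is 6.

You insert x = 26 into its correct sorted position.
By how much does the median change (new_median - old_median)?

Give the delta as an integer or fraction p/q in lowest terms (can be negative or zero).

Answer: 15/2

Derivation:
Old median = 6
After inserting x = 26: new sorted = [-8, 2, 5, 6, 21, 26, 27, 31]
New median = 27/2
Delta = 27/2 - 6 = 15/2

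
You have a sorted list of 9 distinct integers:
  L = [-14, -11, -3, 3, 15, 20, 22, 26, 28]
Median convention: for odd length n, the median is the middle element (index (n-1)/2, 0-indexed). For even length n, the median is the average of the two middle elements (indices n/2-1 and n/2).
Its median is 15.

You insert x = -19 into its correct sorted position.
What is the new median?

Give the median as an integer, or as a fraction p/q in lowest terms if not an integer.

Old list (sorted, length 9): [-14, -11, -3, 3, 15, 20, 22, 26, 28]
Old median = 15
Insert x = -19
Old length odd (9). Middle was index 4 = 15.
New length even (10). New median = avg of two middle elements.
x = -19: 0 elements are < x, 9 elements are > x.
New sorted list: [-19, -14, -11, -3, 3, 15, 20, 22, 26, 28]
New median = 9

Answer: 9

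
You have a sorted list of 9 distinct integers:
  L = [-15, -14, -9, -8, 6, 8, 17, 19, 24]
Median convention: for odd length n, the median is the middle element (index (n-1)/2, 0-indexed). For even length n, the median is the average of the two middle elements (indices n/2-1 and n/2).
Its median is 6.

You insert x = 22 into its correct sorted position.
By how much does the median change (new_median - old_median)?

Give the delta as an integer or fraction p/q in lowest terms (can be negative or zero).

Answer: 1

Derivation:
Old median = 6
After inserting x = 22: new sorted = [-15, -14, -9, -8, 6, 8, 17, 19, 22, 24]
New median = 7
Delta = 7 - 6 = 1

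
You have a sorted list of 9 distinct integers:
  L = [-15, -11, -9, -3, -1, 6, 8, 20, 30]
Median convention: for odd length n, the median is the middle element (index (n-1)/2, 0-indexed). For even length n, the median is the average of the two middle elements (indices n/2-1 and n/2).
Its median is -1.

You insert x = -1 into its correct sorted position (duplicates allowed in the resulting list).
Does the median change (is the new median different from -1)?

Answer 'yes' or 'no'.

Old median = -1
Insert x = -1
New median = -1
Changed? no

Answer: no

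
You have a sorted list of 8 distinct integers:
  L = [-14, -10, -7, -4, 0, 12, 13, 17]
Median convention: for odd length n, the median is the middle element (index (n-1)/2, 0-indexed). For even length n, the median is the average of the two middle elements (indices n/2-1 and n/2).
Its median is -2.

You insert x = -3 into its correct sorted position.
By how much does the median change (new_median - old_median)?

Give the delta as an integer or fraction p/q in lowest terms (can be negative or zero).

Answer: -1

Derivation:
Old median = -2
After inserting x = -3: new sorted = [-14, -10, -7, -4, -3, 0, 12, 13, 17]
New median = -3
Delta = -3 - -2 = -1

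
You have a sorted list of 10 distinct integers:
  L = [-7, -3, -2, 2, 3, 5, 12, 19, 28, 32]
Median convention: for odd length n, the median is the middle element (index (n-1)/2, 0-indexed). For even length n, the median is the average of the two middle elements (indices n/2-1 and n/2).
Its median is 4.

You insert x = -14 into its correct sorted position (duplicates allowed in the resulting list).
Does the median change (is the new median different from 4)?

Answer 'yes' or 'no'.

Old median = 4
Insert x = -14
New median = 3
Changed? yes

Answer: yes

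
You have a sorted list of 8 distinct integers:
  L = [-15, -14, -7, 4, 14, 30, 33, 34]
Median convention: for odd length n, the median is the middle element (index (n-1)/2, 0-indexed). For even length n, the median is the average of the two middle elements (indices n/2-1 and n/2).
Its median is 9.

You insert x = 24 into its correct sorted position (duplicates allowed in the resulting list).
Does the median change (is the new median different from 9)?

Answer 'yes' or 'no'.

Answer: yes

Derivation:
Old median = 9
Insert x = 24
New median = 14
Changed? yes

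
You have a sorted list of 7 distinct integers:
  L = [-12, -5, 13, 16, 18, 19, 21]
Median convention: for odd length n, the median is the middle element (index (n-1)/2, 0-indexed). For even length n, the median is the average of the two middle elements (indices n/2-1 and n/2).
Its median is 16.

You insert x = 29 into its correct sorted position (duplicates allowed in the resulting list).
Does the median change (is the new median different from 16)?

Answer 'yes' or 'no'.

Answer: yes

Derivation:
Old median = 16
Insert x = 29
New median = 17
Changed? yes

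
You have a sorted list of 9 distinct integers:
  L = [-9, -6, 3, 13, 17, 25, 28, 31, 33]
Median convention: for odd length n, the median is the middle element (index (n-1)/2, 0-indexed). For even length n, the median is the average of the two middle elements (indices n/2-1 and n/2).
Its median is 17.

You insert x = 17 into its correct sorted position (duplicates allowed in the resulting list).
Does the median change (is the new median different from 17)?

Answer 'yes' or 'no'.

Old median = 17
Insert x = 17
New median = 17
Changed? no

Answer: no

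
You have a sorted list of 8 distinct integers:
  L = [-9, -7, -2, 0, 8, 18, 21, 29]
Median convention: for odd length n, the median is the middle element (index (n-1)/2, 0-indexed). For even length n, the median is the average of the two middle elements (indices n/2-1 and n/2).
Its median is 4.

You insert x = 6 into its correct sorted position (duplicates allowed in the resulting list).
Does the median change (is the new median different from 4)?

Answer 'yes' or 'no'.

Old median = 4
Insert x = 6
New median = 6
Changed? yes

Answer: yes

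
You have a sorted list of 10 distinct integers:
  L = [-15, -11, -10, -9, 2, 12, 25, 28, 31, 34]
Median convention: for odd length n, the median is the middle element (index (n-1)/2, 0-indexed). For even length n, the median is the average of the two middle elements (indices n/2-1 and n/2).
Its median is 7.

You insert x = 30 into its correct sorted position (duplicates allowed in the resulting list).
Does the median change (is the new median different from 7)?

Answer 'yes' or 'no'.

Answer: yes

Derivation:
Old median = 7
Insert x = 30
New median = 12
Changed? yes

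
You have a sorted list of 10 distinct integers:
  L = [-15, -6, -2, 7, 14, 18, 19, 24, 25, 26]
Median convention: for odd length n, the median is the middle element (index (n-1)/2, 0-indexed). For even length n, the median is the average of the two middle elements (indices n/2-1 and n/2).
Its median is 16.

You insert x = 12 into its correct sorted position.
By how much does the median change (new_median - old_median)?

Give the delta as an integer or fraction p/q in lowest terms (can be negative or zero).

Old median = 16
After inserting x = 12: new sorted = [-15, -6, -2, 7, 12, 14, 18, 19, 24, 25, 26]
New median = 14
Delta = 14 - 16 = -2

Answer: -2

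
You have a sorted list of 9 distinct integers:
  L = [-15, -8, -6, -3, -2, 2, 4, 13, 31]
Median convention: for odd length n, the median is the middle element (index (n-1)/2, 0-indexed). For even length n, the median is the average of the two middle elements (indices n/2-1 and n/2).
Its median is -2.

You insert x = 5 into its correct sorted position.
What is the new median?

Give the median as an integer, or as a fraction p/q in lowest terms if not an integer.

Old list (sorted, length 9): [-15, -8, -6, -3, -2, 2, 4, 13, 31]
Old median = -2
Insert x = 5
Old length odd (9). Middle was index 4 = -2.
New length even (10). New median = avg of two middle elements.
x = 5: 7 elements are < x, 2 elements are > x.
New sorted list: [-15, -8, -6, -3, -2, 2, 4, 5, 13, 31]
New median = 0

Answer: 0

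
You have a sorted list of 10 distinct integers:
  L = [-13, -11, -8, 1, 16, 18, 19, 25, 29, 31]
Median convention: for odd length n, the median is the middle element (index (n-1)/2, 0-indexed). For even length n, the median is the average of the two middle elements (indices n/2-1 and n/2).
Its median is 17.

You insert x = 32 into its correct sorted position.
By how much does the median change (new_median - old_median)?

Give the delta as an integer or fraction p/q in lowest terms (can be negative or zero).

Old median = 17
After inserting x = 32: new sorted = [-13, -11, -8, 1, 16, 18, 19, 25, 29, 31, 32]
New median = 18
Delta = 18 - 17 = 1

Answer: 1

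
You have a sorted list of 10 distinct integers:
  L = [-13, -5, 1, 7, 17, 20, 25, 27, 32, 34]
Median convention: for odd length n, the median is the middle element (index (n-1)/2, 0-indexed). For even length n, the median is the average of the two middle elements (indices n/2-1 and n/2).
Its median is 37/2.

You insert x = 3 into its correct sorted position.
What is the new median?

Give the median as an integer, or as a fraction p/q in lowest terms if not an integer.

Old list (sorted, length 10): [-13, -5, 1, 7, 17, 20, 25, 27, 32, 34]
Old median = 37/2
Insert x = 3
Old length even (10). Middle pair: indices 4,5 = 17,20.
New length odd (11). New median = single middle element.
x = 3: 3 elements are < x, 7 elements are > x.
New sorted list: [-13, -5, 1, 3, 7, 17, 20, 25, 27, 32, 34]
New median = 17

Answer: 17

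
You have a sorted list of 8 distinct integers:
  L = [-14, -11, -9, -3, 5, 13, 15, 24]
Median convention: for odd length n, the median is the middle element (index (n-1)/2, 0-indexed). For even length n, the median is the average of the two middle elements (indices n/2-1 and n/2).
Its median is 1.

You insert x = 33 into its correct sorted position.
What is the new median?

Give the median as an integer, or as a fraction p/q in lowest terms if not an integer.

Old list (sorted, length 8): [-14, -11, -9, -3, 5, 13, 15, 24]
Old median = 1
Insert x = 33
Old length even (8). Middle pair: indices 3,4 = -3,5.
New length odd (9). New median = single middle element.
x = 33: 8 elements are < x, 0 elements are > x.
New sorted list: [-14, -11, -9, -3, 5, 13, 15, 24, 33]
New median = 5

Answer: 5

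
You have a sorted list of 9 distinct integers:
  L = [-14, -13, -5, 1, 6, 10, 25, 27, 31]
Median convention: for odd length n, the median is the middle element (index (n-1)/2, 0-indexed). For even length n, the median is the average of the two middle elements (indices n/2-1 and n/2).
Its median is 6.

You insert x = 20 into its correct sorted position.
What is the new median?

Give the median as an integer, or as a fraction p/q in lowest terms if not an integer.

Old list (sorted, length 9): [-14, -13, -5, 1, 6, 10, 25, 27, 31]
Old median = 6
Insert x = 20
Old length odd (9). Middle was index 4 = 6.
New length even (10). New median = avg of two middle elements.
x = 20: 6 elements are < x, 3 elements are > x.
New sorted list: [-14, -13, -5, 1, 6, 10, 20, 25, 27, 31]
New median = 8

Answer: 8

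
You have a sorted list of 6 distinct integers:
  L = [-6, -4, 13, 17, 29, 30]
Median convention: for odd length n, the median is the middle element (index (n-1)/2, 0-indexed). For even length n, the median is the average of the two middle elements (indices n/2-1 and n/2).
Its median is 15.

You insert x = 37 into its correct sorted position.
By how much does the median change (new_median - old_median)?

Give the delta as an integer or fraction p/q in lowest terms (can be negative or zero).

Old median = 15
After inserting x = 37: new sorted = [-6, -4, 13, 17, 29, 30, 37]
New median = 17
Delta = 17 - 15 = 2

Answer: 2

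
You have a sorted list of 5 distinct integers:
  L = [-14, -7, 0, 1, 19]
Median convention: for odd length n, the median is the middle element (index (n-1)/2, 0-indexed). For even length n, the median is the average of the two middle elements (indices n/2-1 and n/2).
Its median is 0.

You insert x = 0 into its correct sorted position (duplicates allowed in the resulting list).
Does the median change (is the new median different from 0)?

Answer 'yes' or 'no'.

Answer: no

Derivation:
Old median = 0
Insert x = 0
New median = 0
Changed? no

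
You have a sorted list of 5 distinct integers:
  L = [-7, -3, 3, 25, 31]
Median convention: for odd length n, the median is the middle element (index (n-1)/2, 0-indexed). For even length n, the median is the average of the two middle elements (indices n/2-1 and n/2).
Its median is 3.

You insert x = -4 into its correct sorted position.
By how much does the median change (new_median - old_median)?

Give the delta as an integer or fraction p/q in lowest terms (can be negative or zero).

Old median = 3
After inserting x = -4: new sorted = [-7, -4, -3, 3, 25, 31]
New median = 0
Delta = 0 - 3 = -3

Answer: -3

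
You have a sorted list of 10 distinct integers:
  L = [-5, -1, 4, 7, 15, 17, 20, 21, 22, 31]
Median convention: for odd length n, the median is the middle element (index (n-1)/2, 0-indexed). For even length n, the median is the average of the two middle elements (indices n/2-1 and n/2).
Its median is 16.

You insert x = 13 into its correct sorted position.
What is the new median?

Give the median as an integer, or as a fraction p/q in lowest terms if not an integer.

Answer: 15

Derivation:
Old list (sorted, length 10): [-5, -1, 4, 7, 15, 17, 20, 21, 22, 31]
Old median = 16
Insert x = 13
Old length even (10). Middle pair: indices 4,5 = 15,17.
New length odd (11). New median = single middle element.
x = 13: 4 elements are < x, 6 elements are > x.
New sorted list: [-5, -1, 4, 7, 13, 15, 17, 20, 21, 22, 31]
New median = 15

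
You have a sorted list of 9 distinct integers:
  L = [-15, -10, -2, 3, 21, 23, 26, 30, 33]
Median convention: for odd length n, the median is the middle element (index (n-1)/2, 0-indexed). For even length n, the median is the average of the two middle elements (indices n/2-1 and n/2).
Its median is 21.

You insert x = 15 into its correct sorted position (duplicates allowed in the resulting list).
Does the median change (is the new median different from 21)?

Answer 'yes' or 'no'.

Answer: yes

Derivation:
Old median = 21
Insert x = 15
New median = 18
Changed? yes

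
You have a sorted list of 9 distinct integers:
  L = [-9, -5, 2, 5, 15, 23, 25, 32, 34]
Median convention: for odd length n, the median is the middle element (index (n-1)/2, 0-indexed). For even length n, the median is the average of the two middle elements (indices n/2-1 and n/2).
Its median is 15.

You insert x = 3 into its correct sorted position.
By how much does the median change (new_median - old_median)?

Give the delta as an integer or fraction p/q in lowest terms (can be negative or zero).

Old median = 15
After inserting x = 3: new sorted = [-9, -5, 2, 3, 5, 15, 23, 25, 32, 34]
New median = 10
Delta = 10 - 15 = -5

Answer: -5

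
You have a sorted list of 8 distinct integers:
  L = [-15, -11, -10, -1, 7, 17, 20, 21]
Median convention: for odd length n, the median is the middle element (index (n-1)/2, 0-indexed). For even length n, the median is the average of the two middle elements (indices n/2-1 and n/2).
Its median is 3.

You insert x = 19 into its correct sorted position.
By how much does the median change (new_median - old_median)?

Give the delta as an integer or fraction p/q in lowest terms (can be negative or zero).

Old median = 3
After inserting x = 19: new sorted = [-15, -11, -10, -1, 7, 17, 19, 20, 21]
New median = 7
Delta = 7 - 3 = 4

Answer: 4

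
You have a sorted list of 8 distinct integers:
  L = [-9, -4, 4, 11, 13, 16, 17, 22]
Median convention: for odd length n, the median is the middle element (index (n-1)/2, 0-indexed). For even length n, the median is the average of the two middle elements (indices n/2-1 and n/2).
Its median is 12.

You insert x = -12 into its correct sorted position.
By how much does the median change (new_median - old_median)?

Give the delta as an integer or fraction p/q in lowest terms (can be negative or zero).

Old median = 12
After inserting x = -12: new sorted = [-12, -9, -4, 4, 11, 13, 16, 17, 22]
New median = 11
Delta = 11 - 12 = -1

Answer: -1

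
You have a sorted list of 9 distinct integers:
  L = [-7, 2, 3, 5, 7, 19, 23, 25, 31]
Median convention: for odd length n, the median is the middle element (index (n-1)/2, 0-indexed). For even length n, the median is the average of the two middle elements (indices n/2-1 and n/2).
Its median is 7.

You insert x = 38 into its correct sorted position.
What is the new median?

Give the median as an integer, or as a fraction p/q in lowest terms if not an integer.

Answer: 13

Derivation:
Old list (sorted, length 9): [-7, 2, 3, 5, 7, 19, 23, 25, 31]
Old median = 7
Insert x = 38
Old length odd (9). Middle was index 4 = 7.
New length even (10). New median = avg of two middle elements.
x = 38: 9 elements are < x, 0 elements are > x.
New sorted list: [-7, 2, 3, 5, 7, 19, 23, 25, 31, 38]
New median = 13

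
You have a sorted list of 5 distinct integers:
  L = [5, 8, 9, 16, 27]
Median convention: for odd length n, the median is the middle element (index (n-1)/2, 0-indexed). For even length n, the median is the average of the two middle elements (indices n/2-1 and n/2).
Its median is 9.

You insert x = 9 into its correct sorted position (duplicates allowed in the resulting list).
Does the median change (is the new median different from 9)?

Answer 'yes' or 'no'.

Answer: no

Derivation:
Old median = 9
Insert x = 9
New median = 9
Changed? no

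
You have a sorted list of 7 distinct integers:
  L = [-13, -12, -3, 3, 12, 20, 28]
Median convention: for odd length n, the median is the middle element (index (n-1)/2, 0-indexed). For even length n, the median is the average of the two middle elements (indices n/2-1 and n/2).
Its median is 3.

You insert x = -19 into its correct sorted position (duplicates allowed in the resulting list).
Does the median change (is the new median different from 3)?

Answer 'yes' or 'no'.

Old median = 3
Insert x = -19
New median = 0
Changed? yes

Answer: yes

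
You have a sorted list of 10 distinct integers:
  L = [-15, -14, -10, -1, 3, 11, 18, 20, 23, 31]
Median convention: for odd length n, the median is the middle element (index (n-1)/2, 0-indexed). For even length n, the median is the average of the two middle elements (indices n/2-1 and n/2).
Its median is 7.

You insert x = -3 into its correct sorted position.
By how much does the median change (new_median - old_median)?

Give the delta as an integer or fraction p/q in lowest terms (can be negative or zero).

Answer: -4

Derivation:
Old median = 7
After inserting x = -3: new sorted = [-15, -14, -10, -3, -1, 3, 11, 18, 20, 23, 31]
New median = 3
Delta = 3 - 7 = -4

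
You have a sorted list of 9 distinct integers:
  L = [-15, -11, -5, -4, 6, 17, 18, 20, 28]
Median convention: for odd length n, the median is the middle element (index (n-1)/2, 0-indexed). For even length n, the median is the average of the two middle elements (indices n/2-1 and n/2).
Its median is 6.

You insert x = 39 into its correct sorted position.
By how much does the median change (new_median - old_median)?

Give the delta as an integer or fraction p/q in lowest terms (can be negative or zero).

Answer: 11/2

Derivation:
Old median = 6
After inserting x = 39: new sorted = [-15, -11, -5, -4, 6, 17, 18, 20, 28, 39]
New median = 23/2
Delta = 23/2 - 6 = 11/2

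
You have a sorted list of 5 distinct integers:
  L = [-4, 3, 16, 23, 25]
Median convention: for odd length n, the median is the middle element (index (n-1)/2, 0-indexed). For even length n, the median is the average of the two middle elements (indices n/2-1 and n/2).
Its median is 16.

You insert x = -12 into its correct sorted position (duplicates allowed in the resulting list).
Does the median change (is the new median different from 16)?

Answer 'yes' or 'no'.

Answer: yes

Derivation:
Old median = 16
Insert x = -12
New median = 19/2
Changed? yes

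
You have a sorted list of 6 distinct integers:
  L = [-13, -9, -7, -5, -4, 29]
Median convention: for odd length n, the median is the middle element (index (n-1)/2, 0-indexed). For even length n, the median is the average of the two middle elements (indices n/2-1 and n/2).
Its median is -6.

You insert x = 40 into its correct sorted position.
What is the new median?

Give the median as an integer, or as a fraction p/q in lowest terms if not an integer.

Answer: -5

Derivation:
Old list (sorted, length 6): [-13, -9, -7, -5, -4, 29]
Old median = -6
Insert x = 40
Old length even (6). Middle pair: indices 2,3 = -7,-5.
New length odd (7). New median = single middle element.
x = 40: 6 elements are < x, 0 elements are > x.
New sorted list: [-13, -9, -7, -5, -4, 29, 40]
New median = -5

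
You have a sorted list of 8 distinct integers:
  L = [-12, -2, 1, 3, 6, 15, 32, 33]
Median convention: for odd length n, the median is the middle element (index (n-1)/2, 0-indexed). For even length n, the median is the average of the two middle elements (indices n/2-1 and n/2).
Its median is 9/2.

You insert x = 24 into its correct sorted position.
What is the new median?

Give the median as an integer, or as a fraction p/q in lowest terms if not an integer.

Answer: 6

Derivation:
Old list (sorted, length 8): [-12, -2, 1, 3, 6, 15, 32, 33]
Old median = 9/2
Insert x = 24
Old length even (8). Middle pair: indices 3,4 = 3,6.
New length odd (9). New median = single middle element.
x = 24: 6 elements are < x, 2 elements are > x.
New sorted list: [-12, -2, 1, 3, 6, 15, 24, 32, 33]
New median = 6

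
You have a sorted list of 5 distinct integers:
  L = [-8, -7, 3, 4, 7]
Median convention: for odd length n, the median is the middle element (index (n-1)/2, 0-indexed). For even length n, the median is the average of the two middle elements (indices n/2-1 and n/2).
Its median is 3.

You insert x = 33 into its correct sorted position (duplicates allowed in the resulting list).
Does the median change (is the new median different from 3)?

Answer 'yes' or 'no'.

Answer: yes

Derivation:
Old median = 3
Insert x = 33
New median = 7/2
Changed? yes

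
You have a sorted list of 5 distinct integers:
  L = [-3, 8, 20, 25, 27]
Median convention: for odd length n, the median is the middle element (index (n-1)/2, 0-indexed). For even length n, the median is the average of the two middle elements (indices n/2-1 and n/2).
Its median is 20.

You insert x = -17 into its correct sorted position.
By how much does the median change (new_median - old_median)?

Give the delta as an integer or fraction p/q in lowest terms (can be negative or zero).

Answer: -6

Derivation:
Old median = 20
After inserting x = -17: new sorted = [-17, -3, 8, 20, 25, 27]
New median = 14
Delta = 14 - 20 = -6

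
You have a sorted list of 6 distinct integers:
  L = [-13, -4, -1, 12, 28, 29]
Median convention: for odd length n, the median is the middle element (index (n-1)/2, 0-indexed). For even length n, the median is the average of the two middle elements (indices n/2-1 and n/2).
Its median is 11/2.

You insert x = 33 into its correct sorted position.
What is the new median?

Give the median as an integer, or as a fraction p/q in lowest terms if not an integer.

Old list (sorted, length 6): [-13, -4, -1, 12, 28, 29]
Old median = 11/2
Insert x = 33
Old length even (6). Middle pair: indices 2,3 = -1,12.
New length odd (7). New median = single middle element.
x = 33: 6 elements are < x, 0 elements are > x.
New sorted list: [-13, -4, -1, 12, 28, 29, 33]
New median = 12

Answer: 12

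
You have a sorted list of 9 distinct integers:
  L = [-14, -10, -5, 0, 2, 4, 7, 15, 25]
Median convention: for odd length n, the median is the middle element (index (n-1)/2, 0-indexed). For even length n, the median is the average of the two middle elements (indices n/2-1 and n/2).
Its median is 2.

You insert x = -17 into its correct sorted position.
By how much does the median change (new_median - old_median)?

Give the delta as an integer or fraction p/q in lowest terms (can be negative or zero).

Answer: -1

Derivation:
Old median = 2
After inserting x = -17: new sorted = [-17, -14, -10, -5, 0, 2, 4, 7, 15, 25]
New median = 1
Delta = 1 - 2 = -1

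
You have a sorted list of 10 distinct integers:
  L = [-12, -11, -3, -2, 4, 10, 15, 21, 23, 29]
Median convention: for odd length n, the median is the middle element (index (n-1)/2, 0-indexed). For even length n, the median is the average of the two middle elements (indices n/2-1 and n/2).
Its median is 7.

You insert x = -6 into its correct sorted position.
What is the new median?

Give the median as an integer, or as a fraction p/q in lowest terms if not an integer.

Old list (sorted, length 10): [-12, -11, -3, -2, 4, 10, 15, 21, 23, 29]
Old median = 7
Insert x = -6
Old length even (10). Middle pair: indices 4,5 = 4,10.
New length odd (11). New median = single middle element.
x = -6: 2 elements are < x, 8 elements are > x.
New sorted list: [-12, -11, -6, -3, -2, 4, 10, 15, 21, 23, 29]
New median = 4

Answer: 4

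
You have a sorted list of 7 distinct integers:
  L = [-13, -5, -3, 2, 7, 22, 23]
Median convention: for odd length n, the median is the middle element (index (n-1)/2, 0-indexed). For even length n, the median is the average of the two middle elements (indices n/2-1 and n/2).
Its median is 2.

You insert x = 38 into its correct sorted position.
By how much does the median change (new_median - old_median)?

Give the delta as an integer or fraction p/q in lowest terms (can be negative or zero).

Old median = 2
After inserting x = 38: new sorted = [-13, -5, -3, 2, 7, 22, 23, 38]
New median = 9/2
Delta = 9/2 - 2 = 5/2

Answer: 5/2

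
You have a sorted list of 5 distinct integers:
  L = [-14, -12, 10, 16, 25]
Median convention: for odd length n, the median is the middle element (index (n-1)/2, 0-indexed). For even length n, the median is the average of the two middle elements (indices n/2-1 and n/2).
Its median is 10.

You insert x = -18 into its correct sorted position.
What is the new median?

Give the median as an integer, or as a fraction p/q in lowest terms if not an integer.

Old list (sorted, length 5): [-14, -12, 10, 16, 25]
Old median = 10
Insert x = -18
Old length odd (5). Middle was index 2 = 10.
New length even (6). New median = avg of two middle elements.
x = -18: 0 elements are < x, 5 elements are > x.
New sorted list: [-18, -14, -12, 10, 16, 25]
New median = -1

Answer: -1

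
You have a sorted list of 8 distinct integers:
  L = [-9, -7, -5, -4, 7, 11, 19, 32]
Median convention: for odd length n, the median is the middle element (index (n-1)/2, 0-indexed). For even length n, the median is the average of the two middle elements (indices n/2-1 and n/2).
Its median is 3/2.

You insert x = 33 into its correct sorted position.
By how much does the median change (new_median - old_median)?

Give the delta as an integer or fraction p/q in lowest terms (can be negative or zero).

Old median = 3/2
After inserting x = 33: new sorted = [-9, -7, -5, -4, 7, 11, 19, 32, 33]
New median = 7
Delta = 7 - 3/2 = 11/2

Answer: 11/2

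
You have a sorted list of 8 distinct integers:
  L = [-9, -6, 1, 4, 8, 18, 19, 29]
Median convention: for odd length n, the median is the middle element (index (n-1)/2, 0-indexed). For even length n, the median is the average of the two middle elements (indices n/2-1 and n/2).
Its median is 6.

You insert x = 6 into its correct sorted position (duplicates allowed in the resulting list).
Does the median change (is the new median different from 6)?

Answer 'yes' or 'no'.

Answer: no

Derivation:
Old median = 6
Insert x = 6
New median = 6
Changed? no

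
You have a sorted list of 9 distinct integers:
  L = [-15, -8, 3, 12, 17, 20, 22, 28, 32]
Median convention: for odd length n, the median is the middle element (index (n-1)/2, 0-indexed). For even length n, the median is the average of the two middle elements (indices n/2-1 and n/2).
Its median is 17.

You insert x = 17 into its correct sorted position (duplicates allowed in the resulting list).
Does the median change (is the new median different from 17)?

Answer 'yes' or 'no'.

Answer: no

Derivation:
Old median = 17
Insert x = 17
New median = 17
Changed? no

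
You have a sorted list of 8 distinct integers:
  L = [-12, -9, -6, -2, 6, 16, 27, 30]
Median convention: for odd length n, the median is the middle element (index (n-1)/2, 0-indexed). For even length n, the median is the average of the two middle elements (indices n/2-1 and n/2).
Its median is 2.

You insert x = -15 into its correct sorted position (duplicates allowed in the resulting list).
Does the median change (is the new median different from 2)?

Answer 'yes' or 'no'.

Answer: yes

Derivation:
Old median = 2
Insert x = -15
New median = -2
Changed? yes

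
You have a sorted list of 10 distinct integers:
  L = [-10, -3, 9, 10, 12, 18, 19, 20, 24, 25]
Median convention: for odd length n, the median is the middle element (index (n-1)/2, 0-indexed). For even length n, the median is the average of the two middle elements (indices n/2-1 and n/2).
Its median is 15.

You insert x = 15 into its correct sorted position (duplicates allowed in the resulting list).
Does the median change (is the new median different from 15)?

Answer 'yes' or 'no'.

Answer: no

Derivation:
Old median = 15
Insert x = 15
New median = 15
Changed? no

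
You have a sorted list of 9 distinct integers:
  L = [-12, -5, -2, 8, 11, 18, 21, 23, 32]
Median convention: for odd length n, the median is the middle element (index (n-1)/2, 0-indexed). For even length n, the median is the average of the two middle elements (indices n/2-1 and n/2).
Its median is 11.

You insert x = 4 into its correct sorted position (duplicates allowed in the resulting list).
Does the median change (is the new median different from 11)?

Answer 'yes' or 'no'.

Old median = 11
Insert x = 4
New median = 19/2
Changed? yes

Answer: yes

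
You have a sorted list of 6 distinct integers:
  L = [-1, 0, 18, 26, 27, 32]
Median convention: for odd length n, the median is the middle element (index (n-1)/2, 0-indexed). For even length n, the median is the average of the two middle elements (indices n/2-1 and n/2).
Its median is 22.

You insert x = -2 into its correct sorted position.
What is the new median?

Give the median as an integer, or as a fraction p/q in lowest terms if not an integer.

Old list (sorted, length 6): [-1, 0, 18, 26, 27, 32]
Old median = 22
Insert x = -2
Old length even (6). Middle pair: indices 2,3 = 18,26.
New length odd (7). New median = single middle element.
x = -2: 0 elements are < x, 6 elements are > x.
New sorted list: [-2, -1, 0, 18, 26, 27, 32]
New median = 18

Answer: 18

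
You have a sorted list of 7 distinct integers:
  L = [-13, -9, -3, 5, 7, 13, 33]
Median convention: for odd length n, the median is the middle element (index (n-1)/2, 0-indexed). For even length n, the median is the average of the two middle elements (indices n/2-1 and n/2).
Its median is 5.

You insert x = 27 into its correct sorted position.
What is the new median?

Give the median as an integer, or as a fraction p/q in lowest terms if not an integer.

Old list (sorted, length 7): [-13, -9, -3, 5, 7, 13, 33]
Old median = 5
Insert x = 27
Old length odd (7). Middle was index 3 = 5.
New length even (8). New median = avg of two middle elements.
x = 27: 6 elements are < x, 1 elements are > x.
New sorted list: [-13, -9, -3, 5, 7, 13, 27, 33]
New median = 6

Answer: 6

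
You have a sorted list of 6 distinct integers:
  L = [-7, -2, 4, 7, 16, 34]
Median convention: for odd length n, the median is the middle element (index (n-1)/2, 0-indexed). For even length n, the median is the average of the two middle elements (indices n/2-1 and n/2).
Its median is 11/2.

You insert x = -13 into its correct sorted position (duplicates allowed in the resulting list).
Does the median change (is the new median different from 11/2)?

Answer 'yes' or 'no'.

Old median = 11/2
Insert x = -13
New median = 4
Changed? yes

Answer: yes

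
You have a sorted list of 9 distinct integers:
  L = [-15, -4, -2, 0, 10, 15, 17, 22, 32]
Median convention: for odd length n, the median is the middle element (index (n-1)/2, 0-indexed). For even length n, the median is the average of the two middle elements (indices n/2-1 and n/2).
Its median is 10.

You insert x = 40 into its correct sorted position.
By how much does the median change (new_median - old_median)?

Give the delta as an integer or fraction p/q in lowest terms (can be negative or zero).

Old median = 10
After inserting x = 40: new sorted = [-15, -4, -2, 0, 10, 15, 17, 22, 32, 40]
New median = 25/2
Delta = 25/2 - 10 = 5/2

Answer: 5/2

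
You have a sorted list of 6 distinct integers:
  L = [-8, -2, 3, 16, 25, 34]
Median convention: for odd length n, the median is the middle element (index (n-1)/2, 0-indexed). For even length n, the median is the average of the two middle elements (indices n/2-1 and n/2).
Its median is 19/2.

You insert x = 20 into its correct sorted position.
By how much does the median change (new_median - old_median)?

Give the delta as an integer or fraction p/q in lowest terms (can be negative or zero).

Answer: 13/2

Derivation:
Old median = 19/2
After inserting x = 20: new sorted = [-8, -2, 3, 16, 20, 25, 34]
New median = 16
Delta = 16 - 19/2 = 13/2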